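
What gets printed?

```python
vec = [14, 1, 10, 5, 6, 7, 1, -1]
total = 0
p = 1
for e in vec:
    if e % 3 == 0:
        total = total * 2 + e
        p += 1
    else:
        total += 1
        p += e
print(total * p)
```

663

e=14: not %3==0, total = 0+1 = 1; p=15
e=1: not %3==0, total = 1+1 = 2; p=16
e=10: not %3==0, total = 2+1 = 3; p=26
e=5: not %3==0, total = 3+1 = 4; p=31
e=6: %3==0, total = 4*2+6 = 14; p=32
e=7: not %3==0, total = 14+1 = 15; p=39
e=1: not %3==0, total = 15+1 = 16; p=40
e=-1: not %3==0, total = 16+1 = 17; p=39
total*p = 17*39 = 663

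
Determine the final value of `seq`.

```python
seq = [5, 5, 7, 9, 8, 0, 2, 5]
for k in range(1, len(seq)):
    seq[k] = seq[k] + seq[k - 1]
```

k=1: seq[1] = 5+5 = 10 → [5, 10, 7, 9, 8, 0, 2, 5]
k=2: seq[2] = 7+10 = 17 → [5, 10, 17, 9, 8, 0, 2, 5]
k=3: seq[3] = 9+17 = 26 → [5, 10, 17, 26, 8, 0, 2, 5]
k=4: seq[4] = 8+26 = 34 → [5, 10, 17, 26, 34, 0, 2, 5]
k=5: seq[5] = 0+34 = 34 → [5, 10, 17, 26, 34, 34, 2, 5]
k=6: seq[6] = 2+34 = 36 → [5, 10, 17, 26, 34, 34, 36, 5]
k=7: seq[7] = 5+36 = 41 → [5, 10, 17, 26, 34, 34, 36, 41]

[5, 10, 17, 26, 34, 34, 36, 41]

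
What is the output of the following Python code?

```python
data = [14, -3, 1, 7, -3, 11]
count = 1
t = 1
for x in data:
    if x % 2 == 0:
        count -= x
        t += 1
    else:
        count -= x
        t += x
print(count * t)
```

-390

x=14: even, count = 1-14 = -13; t=2
x=-3: not even, count = (-13)-(-3) = -10; t=-1
x=1: not even, count = (-10)-1 = -11; t=0
x=7: not even, count = (-11)-7 = -18; t=7
x=-3: not even, count = (-18)-(-3) = -15; t=4
x=11: not even, count = (-15)-11 = -26; t=15
count*t = (-26)*15 = -390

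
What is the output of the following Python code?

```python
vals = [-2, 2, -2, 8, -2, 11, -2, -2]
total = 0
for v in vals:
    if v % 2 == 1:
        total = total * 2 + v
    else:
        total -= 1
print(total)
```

v=-2: not odd, total = 0-1 = -1
v=2: not odd, total = (-1)-1 = -2
v=-2: not odd, total = (-2)-1 = -3
v=8: not odd, total = (-3)-1 = -4
v=-2: not odd, total = (-4)-1 = -5
v=11: odd, total = (-5)*2+11 = 1
v=-2: not odd, total = 1-1 = 0
v=-2: not odd, total = 0-1 = -1

-1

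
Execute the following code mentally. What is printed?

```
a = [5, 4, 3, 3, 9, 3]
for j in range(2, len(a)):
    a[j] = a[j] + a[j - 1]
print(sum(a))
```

67

j=2: a[2] = 3+4 = 7 → [5, 4, 7, 3, 9, 3]
j=3: a[3] = 3+7 = 10 → [5, 4, 7, 10, 9, 3]
j=4: a[4] = 9+10 = 19 → [5, 4, 7, 10, 19, 3]
j=5: a[5] = 3+19 = 22 → [5, 4, 7, 10, 19, 22]
sum = 67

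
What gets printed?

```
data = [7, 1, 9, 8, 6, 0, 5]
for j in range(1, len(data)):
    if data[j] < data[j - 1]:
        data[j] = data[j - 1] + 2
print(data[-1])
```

17

j=1: 1<7, data[1] = 7+2 = 9 → [7, 9, 9, 8, 6, 0, 5]
j=2: 9>=9, unchanged → [7, 9, 9, 8, 6, 0, 5]
j=3: 8<9, data[3] = 9+2 = 11 → [7, 9, 9, 11, 6, 0, 5]
j=4: 6<11, data[4] = 11+2 = 13 → [7, 9, 9, 11, 13, 0, 5]
j=5: 0<13, data[5] = 13+2 = 15 → [7, 9, 9, 11, 13, 15, 5]
j=6: 5<15, data[6] = 15+2 = 17 → [7, 9, 9, 11, 13, 15, 17]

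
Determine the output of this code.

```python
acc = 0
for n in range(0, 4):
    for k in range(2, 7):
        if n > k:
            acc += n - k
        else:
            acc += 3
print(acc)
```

n=0,k=2: not 0>2, acc = 0+3 = 3
n=0,k=3: not 0>3, acc = 3+3 = 6
n=0,k=4: not 0>4, acc = 6+3 = 9
n=0,k=5: not 0>5, acc = 9+3 = 12
n=0,k=6: not 0>6, acc = 12+3 = 15
n=1,k=2: not 1>2, acc = 15+3 = 18
n=1,k=3: not 1>3, acc = 18+3 = 21
n=1,k=4: not 1>4, acc = 21+3 = 24
n=1,k=5: not 1>5, acc = 24+3 = 27
n=1,k=6: not 1>6, acc = 27+3 = 30
n=2,k=2: not 2>2, acc = 30+3 = 33
n=2,k=3: not 2>3, acc = 33+3 = 36
n=2,k=4: not 2>4, acc = 36+3 = 39
n=2,k=5: not 2>5, acc = 39+3 = 42
n=2,k=6: not 2>6, acc = 42+3 = 45
n=3,k=2: 3>2, acc = 45+1 = 46
n=3,k=3: not 3>3, acc = 46+3 = 49
n=3,k=4: not 3>4, acc = 49+3 = 52
n=3,k=5: not 3>5, acc = 52+3 = 55
n=3,k=6: not 3>6, acc = 55+3 = 58

58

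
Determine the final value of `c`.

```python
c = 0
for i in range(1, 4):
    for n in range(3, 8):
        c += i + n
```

105

i=1,n=3: c = 0+4 = 4
i=1,n=4: c = 4+5 = 9
i=1,n=5: c = 9+6 = 15
i=1,n=6: c = 15+7 = 22
i=1,n=7: c = 22+8 = 30
i=2,n=3: c = 30+5 = 35
i=2,n=4: c = 35+6 = 41
i=2,n=5: c = 41+7 = 48
i=2,n=6: c = 48+8 = 56
i=2,n=7: c = 56+9 = 65
i=3,n=3: c = 65+6 = 71
i=3,n=4: c = 71+7 = 78
i=3,n=5: c = 78+8 = 86
i=3,n=6: c = 86+9 = 95
i=3,n=7: c = 95+10 = 105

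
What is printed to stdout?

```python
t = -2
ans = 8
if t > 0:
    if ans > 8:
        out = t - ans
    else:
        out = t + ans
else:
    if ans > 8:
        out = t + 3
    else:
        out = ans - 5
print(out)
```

3

t=-2, ans=8
t > 0 is False; ans > 8 is False
→ out = ans - 5 = 3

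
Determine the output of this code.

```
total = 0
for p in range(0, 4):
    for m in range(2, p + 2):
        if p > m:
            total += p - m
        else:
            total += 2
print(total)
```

p=1,m=2: not 1>2, total = 0+2 = 2
p=2,m=2: not 2>2, total = 2+2 = 4
p=2,m=3: not 2>3, total = 4+2 = 6
p=3,m=2: 3>2, total = 6+1 = 7
p=3,m=3: not 3>3, total = 7+2 = 9
p=3,m=4: not 3>4, total = 9+2 = 11

11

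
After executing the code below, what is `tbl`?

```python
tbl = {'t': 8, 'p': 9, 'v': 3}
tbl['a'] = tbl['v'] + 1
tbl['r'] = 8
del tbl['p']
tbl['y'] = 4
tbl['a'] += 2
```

tbl['a'] = tbl['v']+1 = 4 → {'t': 8, 'p': 9, 'v': 3, 'a': 4}
tbl['r'] = 8 → {'t': 8, 'p': 9, 'v': 3, 'a': 4, 'r': 8}
del 'p' → {'t': 8, 'v': 3, 'a': 4, 'r': 8}
tbl['y'] = 4 → {'t': 8, 'v': 3, 'a': 4, 'r': 8, 'y': 4}
tbl['a'] = 4+2 = 6 → {'t': 8, 'v': 3, 'a': 6, 'r': 8, 'y': 4}

{'t': 8, 'v': 3, 'a': 6, 'r': 8, 'y': 4}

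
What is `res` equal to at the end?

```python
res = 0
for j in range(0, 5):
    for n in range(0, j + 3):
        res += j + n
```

j=0,n=0: res = 0+0 = 0
j=0,n=1: res = 0+1 = 1
j=0,n=2: res = 1+2 = 3
j=1,n=0: res = 3+1 = 4
j=1,n=1: res = 4+2 = 6
j=1,n=2: res = 6+3 = 9
j=1,n=3: res = 9+4 = 13
j=2,n=0: res = 13+2 = 15
j=2,n=1: res = 15+3 = 18
j=2,n=2: res = 18+4 = 22
j=2,n=3: res = 22+5 = 27
j=2,n=4: res = 27+6 = 33
j=3,n=0: res = 33+3 = 36
j=3,n=1: res = 36+4 = 40
j=3,n=2: res = 40+5 = 45
j=3,n=3: res = 45+6 = 51
j=3,n=4: res = 51+7 = 58
j=3,n=5: res = 58+8 = 66
j=4,n=0: res = 66+4 = 70
j=4,n=1: res = 70+5 = 75
j=4,n=2: res = 75+6 = 81
j=4,n=3: res = 81+7 = 88
j=4,n=4: res = 88+8 = 96
j=4,n=5: res = 96+9 = 105
j=4,n=6: res = 105+10 = 115

115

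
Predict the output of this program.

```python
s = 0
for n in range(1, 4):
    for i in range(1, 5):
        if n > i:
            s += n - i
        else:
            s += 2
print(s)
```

n=1,i=1: not 1>1, s = 0+2 = 2
n=1,i=2: not 1>2, s = 2+2 = 4
n=1,i=3: not 1>3, s = 4+2 = 6
n=1,i=4: not 1>4, s = 6+2 = 8
n=2,i=1: 2>1, s = 8+1 = 9
n=2,i=2: not 2>2, s = 9+2 = 11
n=2,i=3: not 2>3, s = 11+2 = 13
n=2,i=4: not 2>4, s = 13+2 = 15
n=3,i=1: 3>1, s = 15+2 = 17
n=3,i=2: 3>2, s = 17+1 = 18
n=3,i=3: not 3>3, s = 18+2 = 20
n=3,i=4: not 3>4, s = 20+2 = 22

22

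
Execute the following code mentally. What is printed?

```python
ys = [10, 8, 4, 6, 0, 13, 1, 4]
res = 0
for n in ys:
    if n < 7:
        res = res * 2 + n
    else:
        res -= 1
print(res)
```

50

n=10: not <7, res = 0-1 = -1
n=8: not <7, res = (-1)-1 = -2
n=4: <7, res = (-2)*2+4 = 0
n=6: <7, res = 0*2+6 = 6
n=0: <7, res = 6*2+0 = 12
n=13: not <7, res = 12-1 = 11
n=1: <7, res = 11*2+1 = 23
n=4: <7, res = 23*2+4 = 50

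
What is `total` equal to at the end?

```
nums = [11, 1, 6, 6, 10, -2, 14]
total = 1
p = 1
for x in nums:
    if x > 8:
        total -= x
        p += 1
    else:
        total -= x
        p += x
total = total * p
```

-675

x=11: >8, total = 1-11 = -10; p=2
x=1: not >8, total = (-10)-1 = -11; p=3
x=6: not >8, total = (-11)-6 = -17; p=9
x=6: not >8, total = (-17)-6 = -23; p=15
x=10: >8, total = (-23)-10 = -33; p=16
x=-2: not >8, total = (-33)-(-2) = -31; p=14
x=14: >8, total = (-31)-14 = -45; p=15
total*p = (-45)*15 = -675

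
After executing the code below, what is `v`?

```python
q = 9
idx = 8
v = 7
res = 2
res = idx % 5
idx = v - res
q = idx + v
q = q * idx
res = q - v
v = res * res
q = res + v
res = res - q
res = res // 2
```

1369

res = 8%5 = 3
idx = 7-3 = 4
q = 4+7 = 11
q = 11*4 = 44
res = 44-7 = 37
v = 37*37 = 1369
q = 37+1369 = 1406
res = 37-1406 = -1369
res = (-1369)//2 = -685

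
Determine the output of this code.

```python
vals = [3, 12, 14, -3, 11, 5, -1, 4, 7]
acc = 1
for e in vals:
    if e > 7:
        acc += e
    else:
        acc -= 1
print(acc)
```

32

e=3: not >7, acc = 1-1 = 0
e=12: >7, acc = 0+12 = 12
e=14: >7, acc = 12+14 = 26
e=-3: not >7, acc = 26-1 = 25
e=11: >7, acc = 25+11 = 36
e=5: not >7, acc = 36-1 = 35
e=-1: not >7, acc = 35-1 = 34
e=4: not >7, acc = 34-1 = 33
e=7: not >7, acc = 33-1 = 32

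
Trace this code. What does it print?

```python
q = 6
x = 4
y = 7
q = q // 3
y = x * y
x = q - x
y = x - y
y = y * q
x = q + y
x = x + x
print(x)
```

-116

q = 6//3 = 2
y = 4*7 = 28
x = 2-4 = -2
y = (-2)-28 = -30
y = (-30)*2 = -60
x = 2+(-60) = -58
x = (-58)+(-58) = -116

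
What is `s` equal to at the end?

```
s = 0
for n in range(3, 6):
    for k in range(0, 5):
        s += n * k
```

n=3,k=0: s = 0+0 = 0
n=3,k=1: s = 0+3 = 3
n=3,k=2: s = 3+6 = 9
n=3,k=3: s = 9+9 = 18
n=3,k=4: s = 18+12 = 30
n=4,k=0: s = 30+0 = 30
n=4,k=1: s = 30+4 = 34
n=4,k=2: s = 34+8 = 42
n=4,k=3: s = 42+12 = 54
n=4,k=4: s = 54+16 = 70
n=5,k=0: s = 70+0 = 70
n=5,k=1: s = 70+5 = 75
n=5,k=2: s = 75+10 = 85
n=5,k=3: s = 85+15 = 100
n=5,k=4: s = 100+20 = 120

120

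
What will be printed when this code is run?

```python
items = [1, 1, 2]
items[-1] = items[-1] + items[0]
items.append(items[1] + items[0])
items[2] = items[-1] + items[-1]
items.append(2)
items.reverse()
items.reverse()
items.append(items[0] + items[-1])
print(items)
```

items[-1] = items[-1]+items[0] = 2+1 = 3 → [1, 1, 3]
append items[1]+items[0] = 1+1 = 2 → [1, 1, 3, 2]
items[2] = items[-1]+items[-1] = 2+2 = 4 → [1, 1, 4, 2]
append 2 → [1, 1, 4, 2, 2]
reverse → [2, 2, 4, 1, 1]
reverse → [1, 1, 4, 2, 2]
append items[0]+items[-1] = 1+2 = 3 → [1, 1, 4, 2, 2, 3]

[1, 1, 4, 2, 2, 3]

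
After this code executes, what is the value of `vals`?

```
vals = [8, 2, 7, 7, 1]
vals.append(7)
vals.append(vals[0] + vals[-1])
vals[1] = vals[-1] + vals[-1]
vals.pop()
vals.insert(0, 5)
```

append 7 → [8, 2, 7, 7, 1, 7]
append vals[0]+vals[-1] = 8+7 = 15 → [8, 2, 7, 7, 1, 7, 15]
vals[1] = vals[-1]+vals[-1] = 15+15 = 30 → [8, 30, 7, 7, 1, 7, 15]
pop() removes 15 → [8, 30, 7, 7, 1, 7]
insert 5 at 0 → [5, 8, 30, 7, 7, 1, 7]

[5, 8, 30, 7, 7, 1, 7]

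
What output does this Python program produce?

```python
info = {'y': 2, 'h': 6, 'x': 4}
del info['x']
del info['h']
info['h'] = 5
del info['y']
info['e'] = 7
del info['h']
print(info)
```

del 'x' → {'y': 2, 'h': 6}
del 'h' → {'y': 2}
info['h'] = 5 → {'y': 2, 'h': 5}
del 'y' → {'h': 5}
info['e'] = 7 → {'h': 5, 'e': 7}
del 'h' → {'e': 7}

{'e': 7}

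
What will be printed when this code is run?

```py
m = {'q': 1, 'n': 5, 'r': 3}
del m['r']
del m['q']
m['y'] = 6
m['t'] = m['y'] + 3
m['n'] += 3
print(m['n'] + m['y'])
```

14

del 'r' → {'q': 1, 'n': 5}
del 'q' → {'n': 5}
m['y'] = 6 → {'n': 5, 'y': 6}
m['t'] = m['y']+3 = 9 → {'n': 5, 'y': 6, 't': 9}
m['n'] = 5+3 = 8 → {'n': 8, 'y': 6, 't': 9}
m['n']+m['y'] = 8+6 = 14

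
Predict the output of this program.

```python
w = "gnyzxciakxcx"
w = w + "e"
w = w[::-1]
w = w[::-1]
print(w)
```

+ 'e' → 'gnyzxciakxcxe'
reverse → 'excxkaicxzyng'
reverse → 'gnyzxciakxcxe'

gnyzxciakxcxe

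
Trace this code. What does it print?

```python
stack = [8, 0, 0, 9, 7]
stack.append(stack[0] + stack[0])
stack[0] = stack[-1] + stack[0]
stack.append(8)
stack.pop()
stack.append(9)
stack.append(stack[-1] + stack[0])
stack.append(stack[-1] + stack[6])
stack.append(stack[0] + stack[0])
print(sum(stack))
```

append stack[0]+stack[0] = 8+8 = 16 → [8, 0, 0, 9, 7, 16]
stack[0] = stack[-1]+stack[0] = 16+8 = 24 → [24, 0, 0, 9, 7, 16]
append 8 → [24, 0, 0, 9, 7, 16, 8]
pop() removes 8 → [24, 0, 0, 9, 7, 16]
append 9 → [24, 0, 0, 9, 7, 16, 9]
append stack[-1]+stack[0] = 9+24 = 33 → [24, 0, 0, 9, 7, 16, 9, 33]
append stack[-1]+stack[6] = 33+9 = 42 → [24, 0, 0, 9, 7, 16, 9, 33, 42]
append stack[0]+stack[0] = 24+24 = 48 → [24, 0, 0, 9, 7, 16, 9, 33, 42, 48]
sum = 188

188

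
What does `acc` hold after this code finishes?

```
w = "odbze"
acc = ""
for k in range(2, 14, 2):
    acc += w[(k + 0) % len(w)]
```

k=2: add w[2]='b' → 'b'
k=4: add w[4]='e' → 'be'
k=6: add w[1]='d' → 'bed'
k=8: add w[3]='z' → 'bedz'
k=10: add w[0]='o' → 'bedzo'
k=12: add w[2]='b' → 'bedzob'

'bedzob'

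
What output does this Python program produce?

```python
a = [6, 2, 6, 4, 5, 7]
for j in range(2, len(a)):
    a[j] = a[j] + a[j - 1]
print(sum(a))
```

69

j=2: a[2] = 6+2 = 8 → [6, 2, 8, 4, 5, 7]
j=3: a[3] = 4+8 = 12 → [6, 2, 8, 12, 5, 7]
j=4: a[4] = 5+12 = 17 → [6, 2, 8, 12, 17, 7]
j=5: a[5] = 7+17 = 24 → [6, 2, 8, 12, 17, 24]
sum = 69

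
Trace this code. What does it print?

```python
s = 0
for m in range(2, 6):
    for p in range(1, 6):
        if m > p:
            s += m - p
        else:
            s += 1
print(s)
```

m=2,p=1: 2>1, s = 0+1 = 1
m=2,p=2: not 2>2, s = 1+1 = 2
m=2,p=3: not 2>3, s = 2+1 = 3
m=2,p=4: not 2>4, s = 3+1 = 4
m=2,p=5: not 2>5, s = 4+1 = 5
m=3,p=1: 3>1, s = 5+2 = 7
m=3,p=2: 3>2, s = 7+1 = 8
m=3,p=3: not 3>3, s = 8+1 = 9
m=3,p=4: not 3>4, s = 9+1 = 10
m=3,p=5: not 3>5, s = 10+1 = 11
m=4,p=1: 4>1, s = 11+3 = 14
m=4,p=2: 4>2, s = 14+2 = 16
m=4,p=3: 4>3, s = 16+1 = 17
m=4,p=4: not 4>4, s = 17+1 = 18
m=4,p=5: not 4>5, s = 18+1 = 19
m=5,p=1: 5>1, s = 19+4 = 23
m=5,p=2: 5>2, s = 23+3 = 26
m=5,p=3: 5>3, s = 26+2 = 28
m=5,p=4: 5>4, s = 28+1 = 29
m=5,p=5: not 5>5, s = 29+1 = 30

30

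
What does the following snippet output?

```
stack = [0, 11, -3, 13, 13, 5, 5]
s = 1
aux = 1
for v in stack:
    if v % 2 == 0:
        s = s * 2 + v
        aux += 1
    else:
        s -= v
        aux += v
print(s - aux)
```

v=0: even, s = 1*2+0 = 2; aux=2
v=11: not even, s = 2-11 = -9; aux=13
v=-3: not even, s = (-9)-(-3) = -6; aux=10
v=13: not even, s = (-6)-13 = -19; aux=23
v=13: not even, s = (-19)-13 = -32; aux=36
v=5: not even, s = (-32)-5 = -37; aux=41
v=5: not even, s = (-37)-5 = -42; aux=46
s-aux = (-42)-46 = -88

-88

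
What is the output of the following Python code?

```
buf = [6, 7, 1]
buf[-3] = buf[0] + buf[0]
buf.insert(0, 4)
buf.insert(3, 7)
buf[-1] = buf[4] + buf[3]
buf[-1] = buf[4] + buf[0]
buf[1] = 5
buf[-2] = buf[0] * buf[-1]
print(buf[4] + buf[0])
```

16

buf[-3] = buf[0]+buf[0] = 6+6 = 12 → [12, 7, 1]
insert 4 at 0 → [4, 12, 7, 1]
insert 7 at 3 → [4, 12, 7, 7, 1]
buf[-1] = buf[4]+buf[3] = 1+7 = 8 → [4, 12, 7, 7, 8]
buf[-1] = buf[4]+buf[0] = 8+4 = 12 → [4, 12, 7, 7, 12]
buf[1] = 5 → [4, 5, 7, 7, 12]
buf[-2] = buf[0]*buf[-1] = 4*12 = 48 → [4, 5, 7, 48, 12]
buf[4]+buf[0] = 12+4 = 16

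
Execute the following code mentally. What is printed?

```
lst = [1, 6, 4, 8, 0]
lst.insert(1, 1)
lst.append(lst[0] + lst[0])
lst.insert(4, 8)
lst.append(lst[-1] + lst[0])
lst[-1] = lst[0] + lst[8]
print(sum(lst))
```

34

insert 1 at 1 → [1, 1, 6, 4, 8, 0]
append lst[0]+lst[0] = 1+1 = 2 → [1, 1, 6, 4, 8, 0, 2]
insert 8 at 4 → [1, 1, 6, 4, 8, 8, 0, 2]
append lst[-1]+lst[0] = 2+1 = 3 → [1, 1, 6, 4, 8, 8, 0, 2, 3]
lst[-1] = lst[0]+lst[8] = 1+3 = 4 → [1, 1, 6, 4, 8, 8, 0, 2, 4]
sum = 34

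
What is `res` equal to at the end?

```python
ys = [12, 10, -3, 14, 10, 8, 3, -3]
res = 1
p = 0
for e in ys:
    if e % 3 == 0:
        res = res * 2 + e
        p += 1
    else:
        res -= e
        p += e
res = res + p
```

e=12: %3==0, res = 1*2+12 = 14; p=1
e=10: not %3==0, res = 14-10 = 4; p=11
e=-3: %3==0, res = 4*2+(-3) = 5; p=12
e=14: not %3==0, res = 5-14 = -9; p=26
e=10: not %3==0, res = (-9)-10 = -19; p=36
e=8: not %3==0, res = (-19)-8 = -27; p=44
e=3: %3==0, res = (-27)*2+3 = -51; p=45
e=-3: %3==0, res = (-51)*2+(-3) = -105; p=46
res+p = (-105)+46 = -59

-59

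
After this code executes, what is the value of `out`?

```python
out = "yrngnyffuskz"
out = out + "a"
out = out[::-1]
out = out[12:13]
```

'y'

+ 'a' → 'yrngnyffuskza'
reverse → 'azksuffyngnry'
slice [12:13] → 'y'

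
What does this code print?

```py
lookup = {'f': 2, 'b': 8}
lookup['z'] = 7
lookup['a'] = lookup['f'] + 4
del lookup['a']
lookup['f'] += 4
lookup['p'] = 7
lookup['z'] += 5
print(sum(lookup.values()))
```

lookup['z'] = 7 → {'f': 2, 'b': 8, 'z': 7}
lookup['a'] = lookup['f']+4 = 6 → {'f': 2, 'b': 8, 'z': 7, 'a': 6}
del 'a' → {'f': 2, 'b': 8, 'z': 7}
lookup['f'] = 2+4 = 6 → {'f': 6, 'b': 8, 'z': 7}
lookup['p'] = 7 → {'f': 6, 'b': 8, 'z': 7, 'p': 7}
lookup['z'] = 7+5 = 12 → {'f': 6, 'b': 8, 'z': 12, 'p': 7}
sum of values = 33

33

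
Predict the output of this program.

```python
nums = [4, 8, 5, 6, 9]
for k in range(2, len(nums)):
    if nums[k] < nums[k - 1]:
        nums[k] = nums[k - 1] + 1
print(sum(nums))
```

k=2: 5<8, nums[2] = 8+1 = 9 → [4, 8, 9, 6, 9]
k=3: 6<9, nums[3] = 9+1 = 10 → [4, 8, 9, 10, 9]
k=4: 9<10, nums[4] = 10+1 = 11 → [4, 8, 9, 10, 11]
sum = 42

42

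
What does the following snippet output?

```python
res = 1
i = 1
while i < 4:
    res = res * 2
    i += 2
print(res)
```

i=1: res = 1*2 = 2
i=3: res = 2*2 = 4

4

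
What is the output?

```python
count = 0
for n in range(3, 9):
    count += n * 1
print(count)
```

33

n=3: count = 0+3*1 = 3
n=4: count = 3+4*1 = 7
n=5: count = 7+5*1 = 12
n=6: count = 12+6*1 = 18
n=7: count = 18+7*1 = 25
n=8: count = 25+8*1 = 33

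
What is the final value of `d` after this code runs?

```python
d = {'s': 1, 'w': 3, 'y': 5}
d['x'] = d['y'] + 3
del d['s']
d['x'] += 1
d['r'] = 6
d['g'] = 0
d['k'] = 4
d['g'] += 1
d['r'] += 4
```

d['x'] = d['y']+3 = 8 → {'s': 1, 'w': 3, 'y': 5, 'x': 8}
del 's' → {'w': 3, 'y': 5, 'x': 8}
d['x'] = 8+1 = 9 → {'w': 3, 'y': 5, 'x': 9}
d['r'] = 6 → {'w': 3, 'y': 5, 'x': 9, 'r': 6}
d['g'] = 0 → {'w': 3, 'y': 5, 'x': 9, 'r': 6, 'g': 0}
d['k'] = 4 → {'w': 3, 'y': 5, 'x': 9, 'r': 6, 'g': 0, 'k': 4}
d['g'] = 0+1 = 1 → {'w': 3, 'y': 5, 'x': 9, 'r': 6, 'g': 1, 'k': 4}
d['r'] = 6+4 = 10 → {'w': 3, 'y': 5, 'x': 9, 'r': 10, 'g': 1, 'k': 4}

{'w': 3, 'y': 5, 'x': 9, 'r': 10, 'g': 1, 'k': 4}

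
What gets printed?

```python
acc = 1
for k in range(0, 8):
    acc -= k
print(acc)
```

-27

k=0: acc = 1-0 = 1
k=1: acc = 1-1 = 0
k=2: acc = 0-2 = -2
k=3: acc = (-2)-3 = -5
k=4: acc = (-5)-4 = -9
k=5: acc = (-9)-5 = -14
k=6: acc = (-14)-6 = -20
k=7: acc = (-20)-7 = -27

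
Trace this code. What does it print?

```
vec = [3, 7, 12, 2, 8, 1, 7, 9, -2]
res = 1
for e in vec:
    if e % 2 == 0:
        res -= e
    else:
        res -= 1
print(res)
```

-24

e=3: not even, res = 1-1 = 0
e=7: not even, res = 0-1 = -1
e=12: even, res = (-1)-12 = -13
e=2: even, res = (-13)-2 = -15
e=8: even, res = (-15)-8 = -23
e=1: not even, res = (-23)-1 = -24
e=7: not even, res = (-24)-1 = -25
e=9: not even, res = (-25)-1 = -26
e=-2: even, res = (-26)-(-2) = -24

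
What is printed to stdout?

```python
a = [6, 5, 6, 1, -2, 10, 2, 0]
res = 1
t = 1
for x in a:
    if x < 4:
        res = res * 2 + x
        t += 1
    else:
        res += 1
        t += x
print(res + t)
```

104

x=6: not <4, res = 1+1 = 2; t=7
x=5: not <4, res = 2+1 = 3; t=12
x=6: not <4, res = 3+1 = 4; t=18
x=1: <4, res = 4*2+1 = 9; t=19
x=-2: <4, res = 9*2+(-2) = 16; t=20
x=10: not <4, res = 16+1 = 17; t=30
x=2: <4, res = 17*2+2 = 36; t=31
x=0: <4, res = 36*2+0 = 72; t=32
res+t = 72+32 = 104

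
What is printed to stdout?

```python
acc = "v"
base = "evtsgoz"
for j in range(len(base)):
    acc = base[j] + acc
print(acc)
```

j=0: prepend 'e' → 'ev'
j=1: prepend 'v' → 'vev'
j=2: prepend 't' → 'tvev'
j=3: prepend 's' → 'stvev'
j=4: prepend 'g' → 'gstvev'
j=5: prepend 'o' → 'ogstvev'
j=6: prepend 'z' → 'zogstvev'

zogstvev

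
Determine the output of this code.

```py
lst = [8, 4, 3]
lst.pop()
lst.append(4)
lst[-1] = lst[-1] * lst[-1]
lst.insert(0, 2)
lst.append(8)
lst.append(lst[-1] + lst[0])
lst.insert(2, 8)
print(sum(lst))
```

56

pop() removes 3 → [8, 4]
append 4 → [8, 4, 4]
lst[-1] = lst[-1]*lst[-1] = 4*4 = 16 → [8, 4, 16]
insert 2 at 0 → [2, 8, 4, 16]
append 8 → [2, 8, 4, 16, 8]
append lst[-1]+lst[0] = 8+2 = 10 → [2, 8, 4, 16, 8, 10]
insert 8 at 2 → [2, 8, 8, 4, 16, 8, 10]
sum = 56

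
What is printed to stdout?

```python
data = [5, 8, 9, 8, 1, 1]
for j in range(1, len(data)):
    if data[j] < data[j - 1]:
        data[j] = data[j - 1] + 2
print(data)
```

[5, 8, 9, 11, 13, 15]

j=1: 8>=5, unchanged → [5, 8, 9, 8, 1, 1]
j=2: 9>=8, unchanged → [5, 8, 9, 8, 1, 1]
j=3: 8<9, data[3] = 9+2 = 11 → [5, 8, 9, 11, 1, 1]
j=4: 1<11, data[4] = 11+2 = 13 → [5, 8, 9, 11, 13, 1]
j=5: 1<13, data[5] = 13+2 = 15 → [5, 8, 9, 11, 13, 15]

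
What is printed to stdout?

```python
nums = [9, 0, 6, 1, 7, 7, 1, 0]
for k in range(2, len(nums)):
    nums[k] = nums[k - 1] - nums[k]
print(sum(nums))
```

k=2: nums[2] = 0-6 = -6 → [9, 0, -6, 1, 7, 7, 1, 0]
k=3: nums[3] = (-6)-1 = -7 → [9, 0, -6, -7, 7, 7, 1, 0]
k=4: nums[4] = (-7)-7 = -14 → [9, 0, -6, -7, -14, 7, 1, 0]
k=5: nums[5] = (-14)-7 = -21 → [9, 0, -6, -7, -14, -21, 1, 0]
k=6: nums[6] = (-21)-1 = -22 → [9, 0, -6, -7, -14, -21, -22, 0]
k=7: nums[7] = (-22)-0 = -22 → [9, 0, -6, -7, -14, -21, -22, -22]
sum = -83

-83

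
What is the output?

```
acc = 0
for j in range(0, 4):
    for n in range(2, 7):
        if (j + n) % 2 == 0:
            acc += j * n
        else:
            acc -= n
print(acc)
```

j=0,n=2: even sum, acc = 0+0 = 0
j=0,n=3: odd sum, acc = 0-3 = -3
j=0,n=4: even sum, acc = (-3)+0 = -3
j=0,n=5: odd sum, acc = (-3)-5 = -8
j=0,n=6: even sum, acc = (-8)+0 = -8
j=1,n=2: odd sum, acc = (-8)-2 = -10
j=1,n=3: even sum, acc = (-10)+3 = -7
j=1,n=4: odd sum, acc = (-7)-4 = -11
j=1,n=5: even sum, acc = (-11)+5 = -6
j=1,n=6: odd sum, acc = (-6)-6 = -12
j=2,n=2: even sum, acc = (-12)+4 = -8
j=2,n=3: odd sum, acc = (-8)-3 = -11
j=2,n=4: even sum, acc = (-11)+8 = -3
j=2,n=5: odd sum, acc = (-3)-5 = -8
j=2,n=6: even sum, acc = (-8)+12 = 4
j=3,n=2: odd sum, acc = 4-2 = 2
j=3,n=3: even sum, acc = 2+9 = 11
j=3,n=4: odd sum, acc = 11-4 = 7
j=3,n=5: even sum, acc = 7+15 = 22
j=3,n=6: odd sum, acc = 22-6 = 16

16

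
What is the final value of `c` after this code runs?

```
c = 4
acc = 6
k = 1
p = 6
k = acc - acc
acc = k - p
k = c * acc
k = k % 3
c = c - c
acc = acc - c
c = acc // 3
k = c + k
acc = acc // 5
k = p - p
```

-2

k = 6-6 = 0
acc = 0-6 = -6
k = 4*(-6) = -24
k = (-24)%3 = 0
c = 4-4 = 0
acc = (-6)-0 = -6
c = (-6)//3 = -2
k = (-2)+0 = -2
acc = (-6)//5 = -2
k = 6-6 = 0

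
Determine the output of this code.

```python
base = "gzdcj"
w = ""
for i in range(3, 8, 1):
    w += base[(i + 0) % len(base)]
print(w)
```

i=3: add base[3]='c' → 'c'
i=4: add base[4]='j' → 'cj'
i=5: add base[0]='g' → 'cjg'
i=6: add base[1]='z' → 'cjgz'
i=7: add base[2]='d' → 'cjgzd'

cjgzd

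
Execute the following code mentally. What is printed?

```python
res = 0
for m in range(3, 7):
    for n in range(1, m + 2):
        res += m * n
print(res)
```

m=3,n=1: res = 0+3 = 3
m=3,n=2: res = 3+6 = 9
m=3,n=3: res = 9+9 = 18
m=3,n=4: res = 18+12 = 30
m=4,n=1: res = 30+4 = 34
m=4,n=2: res = 34+8 = 42
m=4,n=3: res = 42+12 = 54
m=4,n=4: res = 54+16 = 70
m=4,n=5: res = 70+20 = 90
m=5,n=1: res = 90+5 = 95
m=5,n=2: res = 95+10 = 105
m=5,n=3: res = 105+15 = 120
m=5,n=4: res = 120+20 = 140
m=5,n=5: res = 140+25 = 165
m=5,n=6: res = 165+30 = 195
m=6,n=1: res = 195+6 = 201
m=6,n=2: res = 201+12 = 213
m=6,n=3: res = 213+18 = 231
m=6,n=4: res = 231+24 = 255
m=6,n=5: res = 255+30 = 285
m=6,n=6: res = 285+36 = 321
m=6,n=7: res = 321+42 = 363

363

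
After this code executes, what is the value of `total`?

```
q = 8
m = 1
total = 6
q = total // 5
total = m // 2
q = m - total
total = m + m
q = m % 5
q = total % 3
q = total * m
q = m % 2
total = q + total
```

q = 6//5 = 1
total = 1//2 = 0
q = 1-0 = 1
total = 1+1 = 2
q = 1%5 = 1
q = 2%3 = 2
q = 2*1 = 2
q = 1%2 = 1
total = 1+2 = 3

3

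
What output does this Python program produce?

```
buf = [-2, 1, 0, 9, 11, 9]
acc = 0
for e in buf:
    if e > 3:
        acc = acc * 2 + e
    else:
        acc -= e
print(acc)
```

75

e=-2: not >3, acc = 0-(-2) = 2
e=1: not >3, acc = 2-1 = 1
e=0: not >3, acc = 1-0 = 1
e=9: >3, acc = 1*2+9 = 11
e=11: >3, acc = 11*2+11 = 33
e=9: >3, acc = 33*2+9 = 75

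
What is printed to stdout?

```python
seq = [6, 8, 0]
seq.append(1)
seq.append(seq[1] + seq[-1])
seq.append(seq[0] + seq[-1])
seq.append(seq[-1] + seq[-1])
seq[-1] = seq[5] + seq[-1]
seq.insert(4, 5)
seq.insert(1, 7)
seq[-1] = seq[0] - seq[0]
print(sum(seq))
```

append 1 → [6, 8, 0, 1]
append seq[1]+seq[-1] = 8+1 = 9 → [6, 8, 0, 1, 9]
append seq[0]+seq[-1] = 6+9 = 15 → [6, 8, 0, 1, 9, 15]
append seq[-1]+seq[-1] = 15+15 = 30 → [6, 8, 0, 1, 9, 15, 30]
seq[-1] = seq[5]+seq[-1] = 15+30 = 45 → [6, 8, 0, 1, 9, 15, 45]
insert 5 at 4 → [6, 8, 0, 1, 5, 9, 15, 45]
insert 7 at 1 → [6, 7, 8, 0, 1, 5, 9, 15, 45]
seq[-1] = seq[0]-seq[0] = 6-6 = 0 → [6, 7, 8, 0, 1, 5, 9, 15, 0]
sum = 51

51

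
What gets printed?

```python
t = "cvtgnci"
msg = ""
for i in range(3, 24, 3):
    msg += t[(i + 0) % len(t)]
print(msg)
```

gitcvnc

i=3: add t[3]='g' → 'g'
i=6: add t[6]='i' → 'gi'
i=9: add t[2]='t' → 'git'
i=12: add t[5]='c' → 'gitc'
i=15: add t[1]='v' → 'gitcv'
i=18: add t[4]='n' → 'gitcvn'
i=21: add t[0]='c' → 'gitcvnc'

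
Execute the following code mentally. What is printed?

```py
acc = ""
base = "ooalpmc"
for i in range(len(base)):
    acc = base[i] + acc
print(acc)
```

i=0: prepend 'o' → 'o'
i=1: prepend 'o' → 'oo'
i=2: prepend 'a' → 'aoo'
i=3: prepend 'l' → 'laoo'
i=4: prepend 'p' → 'plaoo'
i=5: prepend 'm' → 'mplaoo'
i=6: prepend 'c' → 'cmplaoo'

cmplaoo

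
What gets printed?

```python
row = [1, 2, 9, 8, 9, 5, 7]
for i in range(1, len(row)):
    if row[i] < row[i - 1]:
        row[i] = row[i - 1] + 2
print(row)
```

[1, 2, 9, 11, 13, 15, 17]

i=1: 2>=1, unchanged → [1, 2, 9, 8, 9, 5, 7]
i=2: 9>=2, unchanged → [1, 2, 9, 8, 9, 5, 7]
i=3: 8<9, row[3] = 9+2 = 11 → [1, 2, 9, 11, 9, 5, 7]
i=4: 9<11, row[4] = 11+2 = 13 → [1, 2, 9, 11, 13, 5, 7]
i=5: 5<13, row[5] = 13+2 = 15 → [1, 2, 9, 11, 13, 15, 7]
i=6: 7<15, row[6] = 15+2 = 17 → [1, 2, 9, 11, 13, 15, 17]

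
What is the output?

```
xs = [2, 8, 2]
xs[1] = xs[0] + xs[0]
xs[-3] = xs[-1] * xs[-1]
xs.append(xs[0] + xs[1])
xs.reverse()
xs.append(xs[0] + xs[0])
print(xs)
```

xs[1] = xs[0]+xs[0] = 2+2 = 4 → [2, 4, 2]
xs[-3] = xs[-1]*xs[-1] = 2*2 = 4 → [4, 4, 2]
append xs[0]+xs[1] = 4+4 = 8 → [4, 4, 2, 8]
reverse → [8, 2, 4, 4]
append xs[0]+xs[0] = 8+8 = 16 → [8, 2, 4, 4, 16]

[8, 2, 4, 4, 16]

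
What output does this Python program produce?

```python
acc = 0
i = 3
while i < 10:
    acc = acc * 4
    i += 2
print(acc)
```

0

i=3: acc = 0*4 = 0
i=5: acc = 0*4 = 0
i=7: acc = 0*4 = 0
i=9: acc = 0*4 = 0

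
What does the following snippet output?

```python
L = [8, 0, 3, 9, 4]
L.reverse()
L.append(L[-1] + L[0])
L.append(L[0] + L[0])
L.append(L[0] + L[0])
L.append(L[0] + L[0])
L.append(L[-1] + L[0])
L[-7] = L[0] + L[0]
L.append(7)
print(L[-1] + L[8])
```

reverse → [4, 9, 3, 0, 8]
append L[-1]+L[0] = 8+4 = 12 → [4, 9, 3, 0, 8, 12]
append L[0]+L[0] = 4+4 = 8 → [4, 9, 3, 0, 8, 12, 8]
append L[0]+L[0] = 4+4 = 8 → [4, 9, 3, 0, 8, 12, 8, 8]
append L[0]+L[0] = 4+4 = 8 → [4, 9, 3, 0, 8, 12, 8, 8, 8]
append L[-1]+L[0] = 8+4 = 12 → [4, 9, 3, 0, 8, 12, 8, 8, 8, 12]
L[-7] = L[0]+L[0] = 4+4 = 8 → [4, 9, 3, 8, 8, 12, 8, 8, 8, 12]
append 7 → [4, 9, 3, 8, 8, 12, 8, 8, 8, 12, 7]
L[-1]+L[8] = 7+8 = 15

15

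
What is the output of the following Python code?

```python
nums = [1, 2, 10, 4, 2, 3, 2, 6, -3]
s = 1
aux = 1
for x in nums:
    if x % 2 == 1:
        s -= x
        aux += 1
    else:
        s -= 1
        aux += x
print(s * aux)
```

x=1: odd, s = 1-1 = 0; aux=2
x=2: not odd, s = 0-1 = -1; aux=4
x=10: not odd, s = (-1)-1 = -2; aux=14
x=4: not odd, s = (-2)-1 = -3; aux=18
x=2: not odd, s = (-3)-1 = -4; aux=20
x=3: odd, s = (-4)-3 = -7; aux=21
x=2: not odd, s = (-7)-1 = -8; aux=23
x=6: not odd, s = (-8)-1 = -9; aux=29
x=-3: odd, s = (-9)-(-3) = -6; aux=30
s*aux = (-6)*30 = -180

-180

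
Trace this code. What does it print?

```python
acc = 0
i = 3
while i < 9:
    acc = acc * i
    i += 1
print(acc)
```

0

i=3: acc = 0*3 = 0
i=4: acc = 0*4 = 0
i=5: acc = 0*5 = 0
i=6: acc = 0*6 = 0
i=7: acc = 0*7 = 0
i=8: acc = 0*8 = 0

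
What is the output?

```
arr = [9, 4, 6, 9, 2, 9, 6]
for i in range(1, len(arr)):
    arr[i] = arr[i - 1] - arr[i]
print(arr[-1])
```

i=1: arr[1] = 9-4 = 5 → [9, 5, 6, 9, 2, 9, 6]
i=2: arr[2] = 5-6 = -1 → [9, 5, -1, 9, 2, 9, 6]
i=3: arr[3] = (-1)-9 = -10 → [9, 5, -1, -10, 2, 9, 6]
i=4: arr[4] = (-10)-2 = -12 → [9, 5, -1, -10, -12, 9, 6]
i=5: arr[5] = (-12)-9 = -21 → [9, 5, -1, -10, -12, -21, 6]
i=6: arr[6] = (-21)-6 = -27 → [9, 5, -1, -10, -12, -21, -27]

-27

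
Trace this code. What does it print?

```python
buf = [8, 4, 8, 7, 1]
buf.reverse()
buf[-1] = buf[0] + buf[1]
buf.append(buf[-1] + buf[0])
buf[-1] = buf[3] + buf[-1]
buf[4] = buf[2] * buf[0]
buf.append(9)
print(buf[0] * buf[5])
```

13

reverse → [1, 7, 8, 4, 8]
buf[-1] = buf[0]+buf[1] = 1+7 = 8 → [1, 7, 8, 4, 8]
append buf[-1]+buf[0] = 8+1 = 9 → [1, 7, 8, 4, 8, 9]
buf[-1] = buf[3]+buf[-1] = 4+9 = 13 → [1, 7, 8, 4, 8, 13]
buf[4] = buf[2]*buf[0] = 8*1 = 8 → [1, 7, 8, 4, 8, 13]
append 9 → [1, 7, 8, 4, 8, 13, 9]
buf[0]*buf[5] = 1*13 = 13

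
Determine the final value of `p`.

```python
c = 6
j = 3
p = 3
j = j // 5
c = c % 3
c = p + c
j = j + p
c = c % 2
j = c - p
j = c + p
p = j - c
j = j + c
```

j = 3//5 = 0
c = 6%3 = 0
c = 3+0 = 3
j = 0+3 = 3
c = 3%2 = 1
j = 1-3 = -2
j = 1+3 = 4
p = 4-1 = 3
j = 4+1 = 5

3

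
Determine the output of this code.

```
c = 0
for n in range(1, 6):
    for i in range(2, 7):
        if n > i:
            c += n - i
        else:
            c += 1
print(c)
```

29

n=1,i=2: not 1>2, c = 0+1 = 1
n=1,i=3: not 1>3, c = 1+1 = 2
n=1,i=4: not 1>4, c = 2+1 = 3
n=1,i=5: not 1>5, c = 3+1 = 4
n=1,i=6: not 1>6, c = 4+1 = 5
n=2,i=2: not 2>2, c = 5+1 = 6
n=2,i=3: not 2>3, c = 6+1 = 7
n=2,i=4: not 2>4, c = 7+1 = 8
n=2,i=5: not 2>5, c = 8+1 = 9
n=2,i=6: not 2>6, c = 9+1 = 10
n=3,i=2: 3>2, c = 10+1 = 11
n=3,i=3: not 3>3, c = 11+1 = 12
n=3,i=4: not 3>4, c = 12+1 = 13
n=3,i=5: not 3>5, c = 13+1 = 14
n=3,i=6: not 3>6, c = 14+1 = 15
n=4,i=2: 4>2, c = 15+2 = 17
n=4,i=3: 4>3, c = 17+1 = 18
n=4,i=4: not 4>4, c = 18+1 = 19
n=4,i=5: not 4>5, c = 19+1 = 20
n=4,i=6: not 4>6, c = 20+1 = 21
n=5,i=2: 5>2, c = 21+3 = 24
n=5,i=3: 5>3, c = 24+2 = 26
n=5,i=4: 5>4, c = 26+1 = 27
n=5,i=5: not 5>5, c = 27+1 = 28
n=5,i=6: not 5>6, c = 28+1 = 29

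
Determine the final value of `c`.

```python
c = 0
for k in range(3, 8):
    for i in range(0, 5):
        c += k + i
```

175

k=3,i=0: c = 0+3 = 3
k=3,i=1: c = 3+4 = 7
k=3,i=2: c = 7+5 = 12
k=3,i=3: c = 12+6 = 18
k=3,i=4: c = 18+7 = 25
k=4,i=0: c = 25+4 = 29
k=4,i=1: c = 29+5 = 34
k=4,i=2: c = 34+6 = 40
k=4,i=3: c = 40+7 = 47
k=4,i=4: c = 47+8 = 55
k=5,i=0: c = 55+5 = 60
k=5,i=1: c = 60+6 = 66
k=5,i=2: c = 66+7 = 73
k=5,i=3: c = 73+8 = 81
k=5,i=4: c = 81+9 = 90
k=6,i=0: c = 90+6 = 96
k=6,i=1: c = 96+7 = 103
k=6,i=2: c = 103+8 = 111
k=6,i=3: c = 111+9 = 120
k=6,i=4: c = 120+10 = 130
k=7,i=0: c = 130+7 = 137
k=7,i=1: c = 137+8 = 145
k=7,i=2: c = 145+9 = 154
k=7,i=3: c = 154+10 = 164
k=7,i=4: c = 164+11 = 175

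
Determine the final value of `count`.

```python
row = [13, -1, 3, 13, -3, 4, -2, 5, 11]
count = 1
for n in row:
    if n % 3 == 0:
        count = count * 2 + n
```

n=13: not %3==0
n=-1: not %3==0
n=3: %3==0, count = 1*2+3 = 5
n=13: not %3==0
n=-3: %3==0, count = 5*2+(-3) = 7
n=4: not %3==0
n=-2: not %3==0
n=5: not %3==0
n=11: not %3==0

7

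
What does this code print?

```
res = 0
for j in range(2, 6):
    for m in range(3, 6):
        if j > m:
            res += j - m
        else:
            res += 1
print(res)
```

13

j=2,m=3: not 2>3, res = 0+1 = 1
j=2,m=4: not 2>4, res = 1+1 = 2
j=2,m=5: not 2>5, res = 2+1 = 3
j=3,m=3: not 3>3, res = 3+1 = 4
j=3,m=4: not 3>4, res = 4+1 = 5
j=3,m=5: not 3>5, res = 5+1 = 6
j=4,m=3: 4>3, res = 6+1 = 7
j=4,m=4: not 4>4, res = 7+1 = 8
j=4,m=5: not 4>5, res = 8+1 = 9
j=5,m=3: 5>3, res = 9+2 = 11
j=5,m=4: 5>4, res = 11+1 = 12
j=5,m=5: not 5>5, res = 12+1 = 13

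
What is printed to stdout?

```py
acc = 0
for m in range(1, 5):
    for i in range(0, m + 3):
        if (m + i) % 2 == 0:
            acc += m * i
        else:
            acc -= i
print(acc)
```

m=1,i=0: odd sum, acc = 0-0 = 0
m=1,i=1: even sum, acc = 0+1 = 1
m=1,i=2: odd sum, acc = 1-2 = -1
m=1,i=3: even sum, acc = (-1)+3 = 2
m=2,i=0: even sum, acc = 2+0 = 2
m=2,i=1: odd sum, acc = 2-1 = 1
m=2,i=2: even sum, acc = 1+4 = 5
m=2,i=3: odd sum, acc = 5-3 = 2
m=2,i=4: even sum, acc = 2+8 = 10
m=3,i=0: odd sum, acc = 10-0 = 10
m=3,i=1: even sum, acc = 10+3 = 13
m=3,i=2: odd sum, acc = 13-2 = 11
m=3,i=3: even sum, acc = 11+9 = 20
m=3,i=4: odd sum, acc = 20-4 = 16
m=3,i=5: even sum, acc = 16+15 = 31
m=4,i=0: even sum, acc = 31+0 = 31
m=4,i=1: odd sum, acc = 31-1 = 30
m=4,i=2: even sum, acc = 30+8 = 38
m=4,i=3: odd sum, acc = 38-3 = 35
m=4,i=4: even sum, acc = 35+16 = 51
m=4,i=5: odd sum, acc = 51-5 = 46
m=4,i=6: even sum, acc = 46+24 = 70

70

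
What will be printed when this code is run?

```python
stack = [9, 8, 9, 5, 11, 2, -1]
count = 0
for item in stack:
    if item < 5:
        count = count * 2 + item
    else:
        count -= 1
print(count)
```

-17

item=9: not <5, count = 0-1 = -1
item=8: not <5, count = (-1)-1 = -2
item=9: not <5, count = (-2)-1 = -3
item=5: not <5, count = (-3)-1 = -4
item=11: not <5, count = (-4)-1 = -5
item=2: <5, count = (-5)*2+2 = -8
item=-1: <5, count = (-8)*2+(-1) = -17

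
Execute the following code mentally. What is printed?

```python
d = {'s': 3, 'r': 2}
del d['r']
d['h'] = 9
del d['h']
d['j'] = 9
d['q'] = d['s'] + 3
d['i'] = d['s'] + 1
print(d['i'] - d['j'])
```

-5

del 'r' → {'s': 3}
d['h'] = 9 → {'s': 3, 'h': 9}
del 'h' → {'s': 3}
d['j'] = 9 → {'s': 3, 'j': 9}
d['q'] = d['s']+3 = 6 → {'s': 3, 'j': 9, 'q': 6}
d['i'] = d['s']+1 = 4 → {'s': 3, 'j': 9, 'q': 6, 'i': 4}
d['i']-d['j'] = 4-9 = -5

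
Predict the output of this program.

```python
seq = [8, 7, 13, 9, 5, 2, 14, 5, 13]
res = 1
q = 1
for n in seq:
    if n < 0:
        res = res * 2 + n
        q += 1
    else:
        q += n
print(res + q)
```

78

n=8: not <0; q=9
n=7: not <0; q=16
n=13: not <0; q=29
n=9: not <0; q=38
n=5: not <0; q=43
n=2: not <0; q=45
n=14: not <0; q=59
n=5: not <0; q=64
n=13: not <0; q=77
res+q = 1+77 = 78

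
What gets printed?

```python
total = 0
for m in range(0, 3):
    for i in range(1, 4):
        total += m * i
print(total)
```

m=0,i=1: total = 0+0 = 0
m=0,i=2: total = 0+0 = 0
m=0,i=3: total = 0+0 = 0
m=1,i=1: total = 0+1 = 1
m=1,i=2: total = 1+2 = 3
m=1,i=3: total = 3+3 = 6
m=2,i=1: total = 6+2 = 8
m=2,i=2: total = 8+4 = 12
m=2,i=3: total = 12+6 = 18

18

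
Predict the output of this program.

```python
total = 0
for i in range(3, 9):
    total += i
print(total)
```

i=3: total = 0+3 = 3
i=4: total = 3+4 = 7
i=5: total = 7+5 = 12
i=6: total = 12+6 = 18
i=7: total = 18+7 = 25
i=8: total = 25+8 = 33

33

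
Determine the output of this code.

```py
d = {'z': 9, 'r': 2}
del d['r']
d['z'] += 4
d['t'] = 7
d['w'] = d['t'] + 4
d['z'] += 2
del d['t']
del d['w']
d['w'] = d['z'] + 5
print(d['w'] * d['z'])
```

del 'r' → {'z': 9}
d['z'] = 9+4 = 13 → {'z': 13}
d['t'] = 7 → {'z': 13, 't': 7}
d['w'] = d['t']+4 = 11 → {'z': 13, 't': 7, 'w': 11}
d['z'] = 13+2 = 15 → {'z': 15, 't': 7, 'w': 11}
del 't' → {'z': 15, 'w': 11}
del 'w' → {'z': 15}
d['w'] = d['z']+5 = 20 → {'z': 15, 'w': 20}
d['w']*d['z'] = 20*15 = 300

300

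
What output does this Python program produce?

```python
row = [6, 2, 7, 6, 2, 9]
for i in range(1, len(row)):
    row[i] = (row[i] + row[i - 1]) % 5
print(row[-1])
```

2

i=1: row[1] = (2+6)%5 = 3 → [6, 3, 7, 6, 2, 9]
i=2: row[2] = (7+3)%5 = 0 → [6, 3, 0, 6, 2, 9]
i=3: row[3] = (6+0)%5 = 1 → [6, 3, 0, 1, 2, 9]
i=4: row[4] = (2+1)%5 = 3 → [6, 3, 0, 1, 3, 9]
i=5: row[5] = (9+3)%5 = 2 → [6, 3, 0, 1, 3, 2]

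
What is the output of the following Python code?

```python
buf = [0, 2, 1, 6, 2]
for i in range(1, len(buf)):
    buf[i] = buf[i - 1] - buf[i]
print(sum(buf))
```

-25

i=1: buf[1] = 0-2 = -2 → [0, -2, 1, 6, 2]
i=2: buf[2] = (-2)-1 = -3 → [0, -2, -3, 6, 2]
i=3: buf[3] = (-3)-6 = -9 → [0, -2, -3, -9, 2]
i=4: buf[4] = (-9)-2 = -11 → [0, -2, -3, -9, -11]
sum = -25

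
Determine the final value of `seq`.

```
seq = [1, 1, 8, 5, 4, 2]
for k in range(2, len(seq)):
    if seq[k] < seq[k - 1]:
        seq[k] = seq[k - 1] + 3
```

k=2: 8>=1, unchanged → [1, 1, 8, 5, 4, 2]
k=3: 5<8, seq[3] = 8+3 = 11 → [1, 1, 8, 11, 4, 2]
k=4: 4<11, seq[4] = 11+3 = 14 → [1, 1, 8, 11, 14, 2]
k=5: 2<14, seq[5] = 14+3 = 17 → [1, 1, 8, 11, 14, 17]

[1, 1, 8, 11, 14, 17]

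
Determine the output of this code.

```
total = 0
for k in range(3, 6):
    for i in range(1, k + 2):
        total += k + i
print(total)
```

k=3,i=1: total = 0+4 = 4
k=3,i=2: total = 4+5 = 9
k=3,i=3: total = 9+6 = 15
k=3,i=4: total = 15+7 = 22
k=4,i=1: total = 22+5 = 27
k=4,i=2: total = 27+6 = 33
k=4,i=3: total = 33+7 = 40
k=4,i=4: total = 40+8 = 48
k=4,i=5: total = 48+9 = 57
k=5,i=1: total = 57+6 = 63
k=5,i=2: total = 63+7 = 70
k=5,i=3: total = 70+8 = 78
k=5,i=4: total = 78+9 = 87
k=5,i=5: total = 87+10 = 97
k=5,i=6: total = 97+11 = 108

108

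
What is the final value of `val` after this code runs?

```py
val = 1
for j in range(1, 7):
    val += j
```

j=1: val = 1+1 = 2
j=2: val = 2+2 = 4
j=3: val = 4+3 = 7
j=4: val = 7+4 = 11
j=5: val = 11+5 = 16
j=6: val = 16+6 = 22

22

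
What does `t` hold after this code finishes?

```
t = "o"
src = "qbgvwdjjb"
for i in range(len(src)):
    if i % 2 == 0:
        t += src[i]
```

'oqgwjb'

i=0: add 'q' → 'oq'
i=1: skip
i=2: add 'g' → 'oqg'
i=3: skip
i=4: add 'w' → 'oqgw'
i=5: skip
i=6: add 'j' → 'oqgwj'
i=7: skip
i=8: add 'b' → 'oqgwjb'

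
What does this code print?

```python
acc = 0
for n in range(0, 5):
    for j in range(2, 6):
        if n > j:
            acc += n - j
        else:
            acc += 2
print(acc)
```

n=0,j=2: not 0>2, acc = 0+2 = 2
n=0,j=3: not 0>3, acc = 2+2 = 4
n=0,j=4: not 0>4, acc = 4+2 = 6
n=0,j=5: not 0>5, acc = 6+2 = 8
n=1,j=2: not 1>2, acc = 8+2 = 10
n=1,j=3: not 1>3, acc = 10+2 = 12
n=1,j=4: not 1>4, acc = 12+2 = 14
n=1,j=5: not 1>5, acc = 14+2 = 16
n=2,j=2: not 2>2, acc = 16+2 = 18
n=2,j=3: not 2>3, acc = 18+2 = 20
n=2,j=4: not 2>4, acc = 20+2 = 22
n=2,j=5: not 2>5, acc = 22+2 = 24
n=3,j=2: 3>2, acc = 24+1 = 25
n=3,j=3: not 3>3, acc = 25+2 = 27
n=3,j=4: not 3>4, acc = 27+2 = 29
n=3,j=5: not 3>5, acc = 29+2 = 31
n=4,j=2: 4>2, acc = 31+2 = 33
n=4,j=3: 4>3, acc = 33+1 = 34
n=4,j=4: not 4>4, acc = 34+2 = 36
n=4,j=5: not 4>5, acc = 36+2 = 38

38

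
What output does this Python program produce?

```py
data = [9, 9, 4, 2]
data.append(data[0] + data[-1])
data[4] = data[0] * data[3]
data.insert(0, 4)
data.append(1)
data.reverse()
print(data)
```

[1, 18, 2, 4, 9, 9, 4]

append data[0]+data[-1] = 9+2 = 11 → [9, 9, 4, 2, 11]
data[4] = data[0]*data[3] = 9*2 = 18 → [9, 9, 4, 2, 18]
insert 4 at 0 → [4, 9, 9, 4, 2, 18]
append 1 → [4, 9, 9, 4, 2, 18, 1]
reverse → [1, 18, 2, 4, 9, 9, 4]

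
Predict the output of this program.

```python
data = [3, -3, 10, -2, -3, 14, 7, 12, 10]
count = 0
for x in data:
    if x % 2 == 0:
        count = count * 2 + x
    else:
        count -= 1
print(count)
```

158

x=3: not even, count = 0-1 = -1
x=-3: not even, count = (-1)-1 = -2
x=10: even, count = (-2)*2+10 = 6
x=-2: even, count = 6*2+(-2) = 10
x=-3: not even, count = 10-1 = 9
x=14: even, count = 9*2+14 = 32
x=7: not even, count = 32-1 = 31
x=12: even, count = 31*2+12 = 74
x=10: even, count = 74*2+10 = 158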